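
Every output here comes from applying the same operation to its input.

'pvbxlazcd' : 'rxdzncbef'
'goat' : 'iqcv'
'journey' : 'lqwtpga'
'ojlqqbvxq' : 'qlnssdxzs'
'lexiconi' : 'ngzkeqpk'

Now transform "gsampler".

iucorngt

The rule is to shift every letter 2 places forward in the alphabet (wrapping around).
For "gsampler" the result is "iucorngt".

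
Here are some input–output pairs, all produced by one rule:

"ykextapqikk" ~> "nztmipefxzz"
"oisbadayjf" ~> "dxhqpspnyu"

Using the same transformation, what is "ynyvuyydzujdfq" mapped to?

Looking at the pairs, the operation is to shift every letter 11 places backward in the alphabet (wrapping around).
"ynyvuyydzujdfq" → "ncnkjnnsojysuf".

ncnkjnnsojysuf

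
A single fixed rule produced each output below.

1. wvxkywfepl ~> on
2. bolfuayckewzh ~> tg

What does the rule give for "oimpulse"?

What's happening: shift every letter 8 places backward in the alphabet (wrapping around), then keep only the first 2 characters.
Starting from "oimpulse": after the first operation, "gaehmdkw"; after the second, "ga".

ga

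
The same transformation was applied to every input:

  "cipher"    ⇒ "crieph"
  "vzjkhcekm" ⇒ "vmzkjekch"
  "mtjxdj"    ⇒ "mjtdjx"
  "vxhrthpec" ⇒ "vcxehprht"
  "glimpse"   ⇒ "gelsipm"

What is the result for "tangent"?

In each case the input is transformed by: take characters alternately from the front and the back (1st, last, 2nd, 2nd-last, ...).
So "tangent" becomes "ttanneg".

ttanneg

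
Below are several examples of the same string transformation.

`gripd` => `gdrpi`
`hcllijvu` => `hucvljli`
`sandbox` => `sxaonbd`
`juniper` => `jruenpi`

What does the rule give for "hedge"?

heegd

What's happening: take characters alternately from the front and the back (1st, last, 2nd, 2nd-last, ...).
Doing the same to "hedge": "heegd".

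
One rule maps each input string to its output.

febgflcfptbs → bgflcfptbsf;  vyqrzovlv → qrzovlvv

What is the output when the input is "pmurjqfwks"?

urjqfwksp

What's happening: move the first character to the end, then delete the first character.
"pmurjqfwks" → "murjqfwksp" → "urjqfwksp".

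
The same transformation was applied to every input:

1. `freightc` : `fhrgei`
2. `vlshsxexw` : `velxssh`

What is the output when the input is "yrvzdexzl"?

yxrevdz

The transformation: delete the last 2 characters, then take characters alternately from the front and the back (1st, last, 2nd, 2nd-last, ...).
For "yrvzdexzl" the result is "yxrevdz".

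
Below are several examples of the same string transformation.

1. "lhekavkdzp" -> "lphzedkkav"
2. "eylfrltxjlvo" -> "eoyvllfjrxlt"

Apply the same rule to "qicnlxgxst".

The transformation: take characters alternately from the front and the back (1st, last, 2nd, 2nd-last, ...).
"qicnlxgxst" → "qtiscxnglx".

qtiscxnglx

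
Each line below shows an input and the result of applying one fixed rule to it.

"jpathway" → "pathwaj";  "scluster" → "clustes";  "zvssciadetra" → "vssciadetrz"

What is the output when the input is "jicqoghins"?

icqoghinj

Rule — swap the first and last characters, then delete the first character.
On "jicqoghins": the first step gives "sicqoghinj", and the second then gives "icqoghinj".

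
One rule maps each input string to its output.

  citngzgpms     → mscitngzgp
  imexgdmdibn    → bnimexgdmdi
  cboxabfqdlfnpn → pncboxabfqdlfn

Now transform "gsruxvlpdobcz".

In each case the input is transformed by: move the last 2 characters to the front (rotate right by 2).
Applying that to "gsruxvlpdobcz" gives "czgsruxvlpdob".

czgsruxvlpdob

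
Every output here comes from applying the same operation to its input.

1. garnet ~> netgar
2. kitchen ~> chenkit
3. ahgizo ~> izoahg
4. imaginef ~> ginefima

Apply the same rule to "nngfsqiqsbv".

The transformation: move the first 3 characters to the end (rotate left by 3).
On "nngfsqiqsbv" that produces "fsqiqsbvnng".

fsqiqsbvnng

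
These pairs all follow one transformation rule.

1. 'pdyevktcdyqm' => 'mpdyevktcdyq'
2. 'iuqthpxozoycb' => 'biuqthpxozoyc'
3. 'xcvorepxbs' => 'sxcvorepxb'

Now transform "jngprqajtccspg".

gjngprqajtccsp

Looking at the pairs, the operation is to move the last character to the front.
Applying that to "jngprqajtccspg" gives "gjngprqajtccsp".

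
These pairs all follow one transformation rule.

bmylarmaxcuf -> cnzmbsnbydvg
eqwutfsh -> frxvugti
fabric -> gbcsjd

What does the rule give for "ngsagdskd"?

In each case the input is transformed by: shift every letter 1 place forward in the alphabet (wrapping around).
So "ngsagdskd" becomes "ohtbhetle".

ohtbhetle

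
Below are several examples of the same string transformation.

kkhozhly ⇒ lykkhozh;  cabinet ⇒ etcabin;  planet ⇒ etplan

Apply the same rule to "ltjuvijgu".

The transformation: move the last 2 characters to the front (rotate right by 2).
On "ltjuvijgu" that produces "gultjuvij".

gultjuvij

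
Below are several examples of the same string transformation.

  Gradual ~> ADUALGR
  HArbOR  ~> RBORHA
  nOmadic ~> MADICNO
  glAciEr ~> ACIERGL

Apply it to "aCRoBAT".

The pattern: move the first 2 characters to the end (rotate left by 2), then convert every letter to uppercase.
For "aCRoBAT", step one produces "RoBATaC"; step two turns that into "ROBATAC".

ROBATAC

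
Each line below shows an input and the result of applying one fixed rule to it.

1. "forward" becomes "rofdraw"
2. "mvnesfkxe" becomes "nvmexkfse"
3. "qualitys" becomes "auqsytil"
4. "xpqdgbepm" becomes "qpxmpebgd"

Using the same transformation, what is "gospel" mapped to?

soglep

The transformation: reverse the string, then move the last 3 characters to the front (rotate right by 3).
Applying that to "gospel" gives "soglep".
(Check on "qualitys": → "sytilauq" → "auqsytil" ✓)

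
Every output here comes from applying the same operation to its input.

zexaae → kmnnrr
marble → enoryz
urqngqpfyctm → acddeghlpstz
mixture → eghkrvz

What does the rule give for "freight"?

The pattern: shift every letter 13 places forward in the alphabet (wrapping around) — i.e. ROT13, then sort the characters into alphabetical order.
"freight" → "egrstuv".

egrstuv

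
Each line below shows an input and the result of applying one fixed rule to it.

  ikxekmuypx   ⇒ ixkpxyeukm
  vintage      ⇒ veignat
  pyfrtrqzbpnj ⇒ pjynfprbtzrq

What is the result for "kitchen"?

Each output is the input with this applied: take characters alternately from the front and the back (1st, last, 2nd, 2nd-last, ...).
For "kitchen" the result is "kniethc".

kniethc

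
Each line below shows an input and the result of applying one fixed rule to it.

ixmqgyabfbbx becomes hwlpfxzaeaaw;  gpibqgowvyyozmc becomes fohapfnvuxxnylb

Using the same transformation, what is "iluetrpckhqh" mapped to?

hktdsqobjgpg

The transformation: shift every letter 1 place backward in the alphabet (wrapping around).
Applying that to "iluetrpckhqh" gives "hktdsqobjgpg".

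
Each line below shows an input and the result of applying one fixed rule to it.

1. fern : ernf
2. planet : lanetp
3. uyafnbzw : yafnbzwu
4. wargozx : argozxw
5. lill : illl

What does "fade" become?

adef

Rule — move the first character to the end.
"fade" → "adef".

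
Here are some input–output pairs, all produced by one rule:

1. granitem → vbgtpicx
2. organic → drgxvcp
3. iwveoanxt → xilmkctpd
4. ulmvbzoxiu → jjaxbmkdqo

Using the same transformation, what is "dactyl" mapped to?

sapnri

The rule is to shift every letter 11 places backward in the alphabet (wrapping around), then take characters alternately from the front and the back (1st, last, 2nd, 2nd-last, ...).
On "dactyl": the first step gives "sprina", and the second then gives "sapnri".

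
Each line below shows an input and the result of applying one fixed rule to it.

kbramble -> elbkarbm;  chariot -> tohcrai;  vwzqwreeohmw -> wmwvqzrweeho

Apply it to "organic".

Looking at the pairs, the operation is to move the last 2 characters to the front (rotate right by 2), then swap each adjacent pair of characters (1↔2, 3↔4, ...).
Applying both steps to "organic": "icorgan", then "ciroagn".

ciroagn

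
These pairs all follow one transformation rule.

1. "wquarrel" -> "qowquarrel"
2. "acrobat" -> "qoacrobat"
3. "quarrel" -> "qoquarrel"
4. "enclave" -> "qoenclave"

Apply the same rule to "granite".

qogranite

In each case the input is transformed by: prepend "qo".
"granite" → "qogranite".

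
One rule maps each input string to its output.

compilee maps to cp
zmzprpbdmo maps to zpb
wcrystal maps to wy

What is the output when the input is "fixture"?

The pattern: move the last 2 characters to the front (rotate right by 2), then keep one character in every 3, starting at position 3 (positions 3rd, 6th, 9th, ...).
On "fixture": the first step gives "refixtu", and the second then gives "ft".

ft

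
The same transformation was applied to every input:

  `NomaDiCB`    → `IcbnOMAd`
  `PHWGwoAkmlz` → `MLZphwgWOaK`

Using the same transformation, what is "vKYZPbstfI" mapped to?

Looking at the pairs, the operation is to flip the case of every letter, then move the last 3 characters to the front (rotate right by 3).
Applying both steps to "vKYZPbstfI": "VkyzpBSTFi", then "TFiVkyzpBS".

TFiVkyzpBS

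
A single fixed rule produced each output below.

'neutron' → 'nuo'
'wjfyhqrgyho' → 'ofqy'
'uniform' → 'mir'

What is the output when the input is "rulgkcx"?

xlc

The rule is to move the last character to the front, then keep one character in every 3, starting at position 1 (positions 1st, 4th, 7th, ...).
Applying that to "rulgkcx" gives "xlc".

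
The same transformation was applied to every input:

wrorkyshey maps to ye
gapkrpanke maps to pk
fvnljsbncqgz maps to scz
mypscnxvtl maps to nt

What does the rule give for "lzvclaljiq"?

The rule is to delete the first 3 characters, then keep one character in every 3, starting at position 3 (positions 3rd, 6th, 9th, ...).
For "lzvclaljiq", step one produces "claljiq"; step two turns that into "ai".

ai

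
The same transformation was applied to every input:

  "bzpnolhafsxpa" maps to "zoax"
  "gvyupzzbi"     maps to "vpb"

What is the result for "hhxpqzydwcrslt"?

The pattern: keep one character in every 3, starting at position 2 (positions 2nd, 5th, 8th, ...).
Doing the same to "hhxpqzydwcrslt": "hqdrt".

hqdrt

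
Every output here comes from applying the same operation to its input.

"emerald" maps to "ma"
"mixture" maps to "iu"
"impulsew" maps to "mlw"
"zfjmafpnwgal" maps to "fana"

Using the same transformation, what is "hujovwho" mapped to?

uvo

In each case the input is transformed by: keep one character in every 3, starting at position 2 (positions 2nd, 5th, 8th, ...).
So "hujovwho" becomes "uvo".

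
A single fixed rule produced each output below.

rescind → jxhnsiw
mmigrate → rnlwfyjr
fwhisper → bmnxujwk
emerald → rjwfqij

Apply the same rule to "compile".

What's happening: move the first character to the end, then shift every letter 5 places forward in the alphabet (wrapping around).
Applying both steps to "compile": "ompilec", then "trunqjh".

trunqjh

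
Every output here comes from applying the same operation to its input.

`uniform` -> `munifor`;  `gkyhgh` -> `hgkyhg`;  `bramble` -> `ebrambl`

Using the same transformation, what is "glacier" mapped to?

rglacie

The pattern: move the last character to the front.
For "glacier" the result is "rglacie".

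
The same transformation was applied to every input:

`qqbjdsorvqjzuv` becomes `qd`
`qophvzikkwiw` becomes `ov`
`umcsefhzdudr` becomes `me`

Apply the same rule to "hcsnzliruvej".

cz

The transformation: keep one character in every 3, starting at position 2 (positions 2nd, 5th, 8th, ...), then keep only the first 2 characters.
On "hcsnzliruvej": the first step gives "czre", and the second then gives "cz".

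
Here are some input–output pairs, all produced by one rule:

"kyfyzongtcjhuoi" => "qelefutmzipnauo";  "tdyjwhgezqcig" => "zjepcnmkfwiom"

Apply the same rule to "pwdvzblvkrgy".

Each output is the input with this applied: shift every letter 6 places forward in the alphabet (wrapping around).
For "pwdvzblvkrgy" the result is "vcjbfhrbqxme".

vcjbfhrbqxme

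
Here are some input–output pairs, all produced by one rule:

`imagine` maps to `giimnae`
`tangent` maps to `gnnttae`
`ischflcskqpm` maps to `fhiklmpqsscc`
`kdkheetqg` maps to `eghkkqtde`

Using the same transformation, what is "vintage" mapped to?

Each output is the input with this applied: sort the characters into alphabetical order, then move the first 2 characters to the end (rotate left by 2).
On "vintage": the first step gives "aegintv", and the second then gives "gintvae".

gintvae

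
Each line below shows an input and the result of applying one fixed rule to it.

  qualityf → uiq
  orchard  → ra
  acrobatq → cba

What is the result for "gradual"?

ru

In each case the input is transformed by: swap the first and last characters, then keep one character in every 3, starting at position 2 (positions 2nd, 5th, 8th, ...).
Applying both steps to "gradual": "lraduag", then "ru".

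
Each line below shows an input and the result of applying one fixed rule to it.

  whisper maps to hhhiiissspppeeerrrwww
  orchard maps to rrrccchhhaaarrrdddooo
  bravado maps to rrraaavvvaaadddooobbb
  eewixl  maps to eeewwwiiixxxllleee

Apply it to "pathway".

Rule — repeat every character 3 times, then move the first 3 characters to the end (rotate left by 3).
"pathway" → "pppaaattthhhwwwaaayyy" → "aaattthhhwwwaaayyyppp".
(Check on "whisper": → "wwwhhhiiissspppeeerrr" → "hhhiiissspppeeerrrwww" ✓)

aaattthhhwwwaaayyyppp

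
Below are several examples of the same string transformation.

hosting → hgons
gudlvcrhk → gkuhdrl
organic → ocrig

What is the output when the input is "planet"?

Looking at the pairs, the operation is to take characters alternately from the front and the back (1st, last, 2nd, 2nd-last, ...), then delete the last 2 characters.
"planet" → "ptlean" → "ptle".

ptle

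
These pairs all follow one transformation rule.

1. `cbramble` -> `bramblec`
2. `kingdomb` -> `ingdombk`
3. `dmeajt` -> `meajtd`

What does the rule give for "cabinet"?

In each case the input is transformed by: move the first character to the end.
"cabinet" → "abinetc".

abinetc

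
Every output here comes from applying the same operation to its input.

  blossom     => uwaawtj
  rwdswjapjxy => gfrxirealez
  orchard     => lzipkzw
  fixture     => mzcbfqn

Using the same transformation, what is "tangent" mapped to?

bvmovib

Each output is the input with this applied: reverse the string, then shift every letter 8 places forward in the alphabet (wrapping around).
For "tangent", step one produces "tnegnat"; step two turns that into "bvmovib".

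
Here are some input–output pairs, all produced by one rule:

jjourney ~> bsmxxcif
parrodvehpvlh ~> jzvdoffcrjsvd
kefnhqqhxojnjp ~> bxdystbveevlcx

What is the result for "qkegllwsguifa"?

wtoeysuzzkgui

Looking at the pairs, the operation is to shift every letter 12 places backward in the alphabet (wrapping around), then move the last 3 characters to the front (rotate right by 3).
Working it through for "qkegllwsguifa": intermediate "eysuzzkguiwto", final "wtoeysuzzkgui".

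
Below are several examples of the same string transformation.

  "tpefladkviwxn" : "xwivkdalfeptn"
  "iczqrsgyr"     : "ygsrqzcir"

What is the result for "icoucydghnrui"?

The transformation: move the last character to the front, then reverse the string.
Applying both steps to "icoucydghnrui": "iicoucydghnru", then "urnhgdycuocii".

urnhgdycuocii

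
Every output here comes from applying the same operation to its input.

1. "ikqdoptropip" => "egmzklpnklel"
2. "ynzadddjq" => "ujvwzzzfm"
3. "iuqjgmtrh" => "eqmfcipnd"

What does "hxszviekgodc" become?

dtovreagckzy

Rule — shift every letter 4 places backward in the alphabet (wrapping around).
Doing the same to "hxszviekgodc": "dtovreagckzy".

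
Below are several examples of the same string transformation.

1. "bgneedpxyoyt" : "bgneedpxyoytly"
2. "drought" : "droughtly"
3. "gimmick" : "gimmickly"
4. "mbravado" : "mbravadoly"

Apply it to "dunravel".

dunravelly

The pattern: append "ly".
On "dunravel" that produces "dunravelly".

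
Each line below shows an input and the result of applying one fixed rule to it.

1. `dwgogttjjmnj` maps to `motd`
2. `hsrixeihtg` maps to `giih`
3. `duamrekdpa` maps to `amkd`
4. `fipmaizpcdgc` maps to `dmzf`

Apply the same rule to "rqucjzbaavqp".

The pattern: keep one character in every 3, starting at position 1 (positions 1st, 4th, 7th, ...), then swap the first and last characters.
For "rqucjzbaavqp", step one produces "rcbv"; step two turns that into "vcbr".

vcbr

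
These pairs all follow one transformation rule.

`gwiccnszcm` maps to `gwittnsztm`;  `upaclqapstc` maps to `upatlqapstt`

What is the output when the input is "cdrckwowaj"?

The pattern: replace every "c" with "t".
On "cdrckwowaj" that produces "tdrtkwowaj".

tdrtkwowaj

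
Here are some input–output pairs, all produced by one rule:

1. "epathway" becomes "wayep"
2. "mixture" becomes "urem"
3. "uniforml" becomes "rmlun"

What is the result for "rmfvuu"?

vuu

Rule — move the last 3 characters to the front (rotate right by 3), then delete the last 3 characters.
Starting from "rmfvuu": after the first operation, "vuurmf"; after the second, "vuu".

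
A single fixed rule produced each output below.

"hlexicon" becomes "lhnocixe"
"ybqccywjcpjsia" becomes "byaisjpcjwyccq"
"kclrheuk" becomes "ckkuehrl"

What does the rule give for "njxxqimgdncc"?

jnccndgmiqxx

Each output is the input with this applied: reverse the string, then move the last 2 characters to the front (rotate right by 2).
Applying that to "njxxqimgdncc" gives "jnccndgmiqxx".
(Check on "kclrheuk": → "kuehrlck" → "ckkuehrl" ✓)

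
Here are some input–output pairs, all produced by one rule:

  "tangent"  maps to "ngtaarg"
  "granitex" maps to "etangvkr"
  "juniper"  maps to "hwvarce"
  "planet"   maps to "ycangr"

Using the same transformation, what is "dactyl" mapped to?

nqgpyl

Looking at the pairs, the operation is to swap each adjacent pair of characters (1↔2, 3↔4, ...), then shift every letter 13 places forward in the alphabet (wrapping around) — i.e. ROT13.
So "dactyl" becomes "nqgpyl".
(Check on "juniper": → "ujinepr" → "hwvarce" ✓)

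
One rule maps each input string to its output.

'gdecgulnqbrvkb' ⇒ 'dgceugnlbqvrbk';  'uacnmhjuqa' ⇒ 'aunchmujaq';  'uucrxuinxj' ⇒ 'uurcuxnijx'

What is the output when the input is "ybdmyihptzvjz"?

bymdiyphztjvz

Rule — swap each adjacent pair of characters (1↔2, 3↔4, ...).
Doing the same to "ybdmyihptzvjz": "bymdiyphztjvz".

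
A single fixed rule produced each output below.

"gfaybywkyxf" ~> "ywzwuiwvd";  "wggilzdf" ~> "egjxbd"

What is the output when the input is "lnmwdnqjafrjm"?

The transformation: shift every letter 2 places backward in the alphabet (wrapping around), then delete the first 2 characters.
For "lnmwdnqjafrjm", step one produces "jlkublohydphk"; step two turns that into "kublohydphk".

kublohydphk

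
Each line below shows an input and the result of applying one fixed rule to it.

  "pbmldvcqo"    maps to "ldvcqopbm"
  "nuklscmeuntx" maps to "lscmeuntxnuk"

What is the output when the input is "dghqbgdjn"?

The rule is to move the first 3 characters to the end (rotate left by 3).
Doing the same to "dghqbgdjn": "qbgdjndgh".

qbgdjndgh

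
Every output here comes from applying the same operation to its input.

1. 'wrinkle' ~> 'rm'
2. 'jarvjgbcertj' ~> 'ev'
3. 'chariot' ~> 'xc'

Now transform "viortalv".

qd

The rule is to shift every letter 5 places backward in the alphabet (wrapping around), then keep only the first 2 characters.
For "viortalv", step one produces "qdjmovgq"; step two turns that into "qd".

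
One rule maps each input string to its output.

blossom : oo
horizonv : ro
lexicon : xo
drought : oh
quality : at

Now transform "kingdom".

In each case the input is transformed by: keep one character in every 3, starting at position 3 (positions 3rd, 6th, 9th, ...).
On "kingdom" that produces "no".

no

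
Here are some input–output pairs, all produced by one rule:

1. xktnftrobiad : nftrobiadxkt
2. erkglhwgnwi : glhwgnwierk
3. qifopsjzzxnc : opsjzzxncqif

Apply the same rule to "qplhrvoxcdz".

hrvoxcdzqpl

The pattern: move the first 3 characters to the end (rotate left by 3).
Applying that to "qplhrvoxcdz" gives "hrvoxcdzqpl".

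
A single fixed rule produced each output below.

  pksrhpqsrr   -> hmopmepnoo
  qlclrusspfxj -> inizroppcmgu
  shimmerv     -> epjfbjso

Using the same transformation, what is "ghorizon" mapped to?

edolwfkl

In each case the input is transformed by: shift every letter 3 places backward in the alphabet (wrapping around), then swap each adjacent pair of characters (1↔2, 3↔4, ...).
So "ghorizon" becomes "edolwfkl".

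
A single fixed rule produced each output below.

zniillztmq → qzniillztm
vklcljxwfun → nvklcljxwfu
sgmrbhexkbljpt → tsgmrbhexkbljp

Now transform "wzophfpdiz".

zwzophfpdi

The rule is to move the last character to the front.
Applying that to "wzophfpdiz" gives "zwzophfpdi".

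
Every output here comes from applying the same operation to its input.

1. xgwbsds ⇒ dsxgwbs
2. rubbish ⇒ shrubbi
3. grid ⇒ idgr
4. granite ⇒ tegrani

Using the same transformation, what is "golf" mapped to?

Each output is the input with this applied: move the last 2 characters to the front (rotate right by 2).
So "golf" becomes "lfgo".

lfgo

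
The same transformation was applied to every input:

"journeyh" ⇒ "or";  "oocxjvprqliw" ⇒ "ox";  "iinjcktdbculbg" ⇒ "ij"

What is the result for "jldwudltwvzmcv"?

lw

Rule — keep every other character starting from the second (positions 2nd, 4th, 6th, ...), then keep only the first 2 characters.
"jldwudltwvzmcv" → "lwdtvmv" → "lw".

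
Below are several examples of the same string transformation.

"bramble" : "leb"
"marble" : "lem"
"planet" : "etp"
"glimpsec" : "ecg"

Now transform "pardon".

onp

Each output is the input with this applied: move the last 2 characters to the front (rotate right by 2), then keep only the first 3 characters.
Working it through for "pardon": intermediate "onpard", final "onp".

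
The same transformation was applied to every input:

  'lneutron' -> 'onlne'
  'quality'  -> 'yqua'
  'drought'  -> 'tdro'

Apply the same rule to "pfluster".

The rule is to move the first 3 characters to the end (rotate left by 3), then delete the first 3 characters.
On "pfluster": the first step gives "usterpfl", and the second then gives "erpfl".
(Check on "lneutron": → "utronlne" → "onlne" ✓)

erpfl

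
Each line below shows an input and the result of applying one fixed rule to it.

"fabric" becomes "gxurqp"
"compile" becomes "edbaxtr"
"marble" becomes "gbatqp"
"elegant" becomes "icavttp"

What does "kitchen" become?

The pattern: sort the characters into reverse alphabetical order, then shift every letter 11 places backward in the alphabet (wrapping around).
"kitchen" → "tnkihec" → "iczxwtr".

iczxwtr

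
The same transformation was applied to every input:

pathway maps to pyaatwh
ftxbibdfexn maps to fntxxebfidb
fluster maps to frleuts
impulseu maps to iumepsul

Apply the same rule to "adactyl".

aldyatc

Looking at the pairs, the operation is to take characters alternately from the front and the back (1st, last, 2nd, 2nd-last, ...).
"adactyl" → "aldyatc".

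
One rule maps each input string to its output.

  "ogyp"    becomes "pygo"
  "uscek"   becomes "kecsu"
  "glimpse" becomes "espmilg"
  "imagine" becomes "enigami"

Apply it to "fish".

The pattern: reverse the string.
Doing the same to "fish": "hsif".

hsif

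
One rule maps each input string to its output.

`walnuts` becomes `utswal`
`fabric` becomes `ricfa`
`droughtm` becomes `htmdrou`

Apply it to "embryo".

ryoem

Looking at the pairs, the operation is to move the last 3 characters to the front (rotate right by 3), then delete the last character.
Working it through for "embryo": intermediate "ryoemb", final "ryoem".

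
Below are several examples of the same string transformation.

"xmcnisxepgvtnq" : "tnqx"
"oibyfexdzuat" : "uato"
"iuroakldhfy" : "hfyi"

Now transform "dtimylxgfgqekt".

What's happening: move the last 3 characters to the front (rotate right by 3), then keep only the first 4 characters.
Working it through for "dtimylxgfgqekt": intermediate "ektdtimylxgfgq", final "ektd".

ektd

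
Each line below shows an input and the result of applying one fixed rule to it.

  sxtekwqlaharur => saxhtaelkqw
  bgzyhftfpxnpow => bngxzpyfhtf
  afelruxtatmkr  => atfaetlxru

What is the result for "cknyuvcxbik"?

Rule — delete the last 3 characters, then take characters alternately from the front and the back (1st, last, 2nd, 2nd-last, ...).
Starting from "cknyuvcxbik": after the first operation, "cknyuvcx"; after the second, "cxkcnvyu".

cxkcnvyu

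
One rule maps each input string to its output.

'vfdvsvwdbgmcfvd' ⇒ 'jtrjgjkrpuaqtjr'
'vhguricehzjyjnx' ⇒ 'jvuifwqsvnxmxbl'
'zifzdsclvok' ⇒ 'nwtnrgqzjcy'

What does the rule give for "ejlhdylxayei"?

In each case the input is transformed by: shift every letter 12 places backward in the alphabet (wrapping around).
"ejlhdylxayei" → "sxzvrmzlomsw".

sxzvrmzlomsw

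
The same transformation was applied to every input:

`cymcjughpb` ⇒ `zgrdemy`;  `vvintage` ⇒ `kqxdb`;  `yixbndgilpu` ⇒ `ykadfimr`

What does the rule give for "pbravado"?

xsxal

The pattern: shift every letter 3 places backward in the alphabet (wrapping around), then delete the first 3 characters.
On "pbravado": the first step gives "myoxsxal", and the second then gives "xsxal".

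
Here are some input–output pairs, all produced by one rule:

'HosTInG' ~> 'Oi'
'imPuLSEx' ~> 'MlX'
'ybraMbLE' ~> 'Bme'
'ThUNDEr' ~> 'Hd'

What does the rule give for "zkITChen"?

KcN

What's happening: keep one character in every 3, starting at position 2 (positions 2nd, 5th, 8th, ...), then flip the case of every letter.
"zkITChen" → "kCn" → "KcN".
(Check on "ThUNDEr": → "hD" → "Hd" ✓)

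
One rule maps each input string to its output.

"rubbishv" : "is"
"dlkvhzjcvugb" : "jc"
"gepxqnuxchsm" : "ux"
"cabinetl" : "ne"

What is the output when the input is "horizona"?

Looking at the pairs, the operation is to swap the front and back halves of the string, then keep only the first 2 characters.
"horizona" → "zonahori" → "zo".

zo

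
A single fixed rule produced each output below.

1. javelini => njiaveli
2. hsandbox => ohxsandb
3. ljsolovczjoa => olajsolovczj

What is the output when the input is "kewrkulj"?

Each output is the input with this applied: swap the first and last characters, then move the last 2 characters to the front (rotate right by 2).
"kewrkulj" → "jewrkulk" → "lkjewrku".

lkjewrku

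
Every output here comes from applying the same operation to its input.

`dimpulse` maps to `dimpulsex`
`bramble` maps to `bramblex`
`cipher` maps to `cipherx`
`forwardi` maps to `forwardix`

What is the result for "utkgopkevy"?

The transformation: append "x".
Doing the same to "utkgopkevy": "utkgopkevyx".

utkgopkevyx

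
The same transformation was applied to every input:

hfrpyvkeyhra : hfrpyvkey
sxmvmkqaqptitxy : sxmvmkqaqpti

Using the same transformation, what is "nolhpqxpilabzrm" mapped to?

nolhpqxpilab

The pattern: delete the last 3 characters.
Doing the same to "nolhpqxpilabzrm": "nolhpqxpilab".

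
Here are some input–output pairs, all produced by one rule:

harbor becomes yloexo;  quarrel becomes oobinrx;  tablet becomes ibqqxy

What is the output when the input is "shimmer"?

jjbopef

In each case the input is transformed by: shift every letter 3 places backward in the alphabet (wrapping around), then move the first 3 characters to the end (rotate left by 3).
For "shimmer" the result is "jjbopef".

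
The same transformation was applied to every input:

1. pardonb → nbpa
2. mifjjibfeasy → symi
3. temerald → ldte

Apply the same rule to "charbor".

orch

Looking at the pairs, the operation is to move the last 2 characters to the front (rotate right by 2), then keep only the first 4 characters.
On "charbor": the first step gives "orcharb", and the second then gives "orch".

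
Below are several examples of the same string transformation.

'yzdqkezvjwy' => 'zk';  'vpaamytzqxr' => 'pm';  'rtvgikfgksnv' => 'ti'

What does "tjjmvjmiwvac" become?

In each case the input is transformed by: keep one character in every 3, starting at position 2 (positions 2nd, 5th, 8th, ...), then keep only the first 2 characters.
For "tjjmvjmiwvac", step one produces "jvia"; step two turns that into "jv".

jv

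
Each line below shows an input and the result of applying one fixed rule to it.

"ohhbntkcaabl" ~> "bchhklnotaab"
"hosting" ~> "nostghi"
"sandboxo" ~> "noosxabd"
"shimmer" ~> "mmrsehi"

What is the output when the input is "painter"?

nprtaei

The rule is to sort the characters into alphabetical order, then move the first 3 characters to the end (rotate left by 3).
Working it through for "painter": intermediate "aeinprt", final "nprtaei".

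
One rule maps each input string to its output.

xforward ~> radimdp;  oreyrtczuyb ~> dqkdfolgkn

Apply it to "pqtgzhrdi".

What's happening: delete the first character, then shift every letter 12 places forward in the alphabet (wrapping around).
Starting from "pqtgzhrdi": after the first operation, "qtgzhrdi"; after the second, "cfsltdpu".
(Check on "oreyrtczuyb": → "reyrtczuyb" → "dqkdfolgkn" ✓)

cfsltdpu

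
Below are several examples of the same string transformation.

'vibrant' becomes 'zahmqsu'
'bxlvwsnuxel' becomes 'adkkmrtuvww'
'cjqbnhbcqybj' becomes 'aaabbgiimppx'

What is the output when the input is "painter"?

In each case the input is transformed by: sort the characters into alphabetical order, then shift every letter 1 place backward in the alphabet (wrapping around).
For "painter", step one produces "aeinprt"; step two turns that into "zdhmoqs".

zdhmoqs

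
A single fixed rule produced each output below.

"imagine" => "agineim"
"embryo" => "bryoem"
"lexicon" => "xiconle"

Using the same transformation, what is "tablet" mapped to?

Looking at the pairs, the operation is to move the first 2 characters to the end (rotate left by 2).
For "tablet" the result is "bletta".

bletta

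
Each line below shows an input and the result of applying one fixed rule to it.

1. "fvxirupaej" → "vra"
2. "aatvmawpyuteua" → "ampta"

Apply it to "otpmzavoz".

tzo

What's happening: keep one character in every 3, starting at position 2 (positions 2nd, 5th, 8th, ...).
Applying that to "otpmzavoz" gives "tzo".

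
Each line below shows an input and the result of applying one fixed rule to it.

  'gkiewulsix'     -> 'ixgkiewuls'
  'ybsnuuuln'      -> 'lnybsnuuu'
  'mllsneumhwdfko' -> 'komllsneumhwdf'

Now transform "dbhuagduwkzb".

In each case the input is transformed by: move the last 2 characters to the front (rotate right by 2).
On "dbhuagduwkzb" that produces "zbdbhuagduwk".

zbdbhuagduwk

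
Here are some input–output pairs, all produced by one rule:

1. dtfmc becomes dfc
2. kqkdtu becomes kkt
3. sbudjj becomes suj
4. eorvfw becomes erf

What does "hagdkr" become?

Each output is the input with this applied: keep every other character starting from the first (positions 1st, 3rd, 5th, ...).
Applying that to "hagdkr" gives "hgk".

hgk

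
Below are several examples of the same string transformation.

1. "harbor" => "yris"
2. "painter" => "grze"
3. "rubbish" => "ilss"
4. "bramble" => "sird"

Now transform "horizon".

yfiz

Rule — shift every letter 9 places backward in the alphabet (wrapping around), then keep only the first 4 characters.
Starting from "horizon": after the first operation, "yfizqfe"; after the second, "yfiz".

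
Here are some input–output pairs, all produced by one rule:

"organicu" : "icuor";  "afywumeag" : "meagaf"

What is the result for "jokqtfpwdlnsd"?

In each case the input is transformed by: move the first 2 characters to the end (rotate left by 2), then delete the first 3 characters.
On "jokqtfpwdlnsd": the first step gives "kqtfpwdlnsdjo", and the second then gives "fpwdlnsdjo".

fpwdlnsdjo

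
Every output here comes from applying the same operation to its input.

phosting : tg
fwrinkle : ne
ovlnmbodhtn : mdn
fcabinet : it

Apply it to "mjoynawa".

na

The transformation: keep one character in every 3, starting at position 2 (positions 2nd, 5th, 8th, ...), then delete the first character.
Working it through for "mjoynawa": intermediate "jna", final "na".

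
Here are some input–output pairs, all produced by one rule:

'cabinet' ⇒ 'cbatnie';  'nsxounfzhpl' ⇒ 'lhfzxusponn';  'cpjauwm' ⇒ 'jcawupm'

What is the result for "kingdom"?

igdonmk

Looking at the pairs, the operation is to sort the characters into reverse alphabetical order, then move the last 3 characters to the front (rotate right by 3).
Applying both steps to "kingdom": "onmkigd", then "igdonmk".
(Check on "nsxounfzhpl": → "zxusponnlhf" → "lhfzxusponn" ✓)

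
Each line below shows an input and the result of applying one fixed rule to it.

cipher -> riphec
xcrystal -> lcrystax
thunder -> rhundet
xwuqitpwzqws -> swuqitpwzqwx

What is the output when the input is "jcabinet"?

Rule — swap the first and last characters.
So "jcabinet" becomes "tcabinej".

tcabinej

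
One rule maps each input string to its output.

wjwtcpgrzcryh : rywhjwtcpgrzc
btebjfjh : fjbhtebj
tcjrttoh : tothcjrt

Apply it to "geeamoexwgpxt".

pxgteeamoexwg

Looking at the pairs, the operation is to swap the first and last characters, then move the last 3 characters to the front (rotate right by 3).
For "geeamoexwgpxt", step one produces "teeamoexwgpxg"; step two turns that into "pxgteeamoexwg".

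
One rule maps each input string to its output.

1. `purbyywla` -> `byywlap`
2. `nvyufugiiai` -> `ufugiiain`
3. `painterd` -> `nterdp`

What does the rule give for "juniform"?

iformj

The transformation: move the first character to the end, then delete the first 2 characters.
For "juniform", step one produces "uniformj"; step two turns that into "iformj".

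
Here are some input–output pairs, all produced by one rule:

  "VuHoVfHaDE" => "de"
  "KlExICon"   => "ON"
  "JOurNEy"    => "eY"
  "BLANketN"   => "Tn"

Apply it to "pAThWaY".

Rule — flip the case of every letter, then keep only the last 2 characters.
Working it through for "pAThWaY": intermediate "PatHwAy", final "Ay".
(Check on "BLANketN": → "blanKETn" → "Tn" ✓)

Ay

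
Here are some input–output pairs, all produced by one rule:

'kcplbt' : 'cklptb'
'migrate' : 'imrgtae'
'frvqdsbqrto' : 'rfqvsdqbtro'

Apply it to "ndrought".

What's happening: swap each adjacent pair of characters (1↔2, 3↔4, ...).
Applying that to "ndrought" gives "dnorguth".

dnorguth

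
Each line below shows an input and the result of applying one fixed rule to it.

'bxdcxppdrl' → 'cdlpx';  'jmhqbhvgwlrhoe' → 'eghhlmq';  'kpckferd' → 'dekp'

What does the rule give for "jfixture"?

efux

Each output is the input with this applied: keep every other character starting from the second (positions 2nd, 4th, 6th, ...), then sort the characters into alphabetical order.
Applying both steps to "jfixture": "fxue", then "efux".
(Check on "jmhqbhvgwlrhoe": → "mqhglhe" → "eghhlmq" ✓)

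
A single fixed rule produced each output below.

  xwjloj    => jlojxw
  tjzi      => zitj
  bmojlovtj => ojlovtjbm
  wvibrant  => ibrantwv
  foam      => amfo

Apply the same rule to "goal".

The transformation: move the first 2 characters to the end (rotate left by 2).
For "goal" the result is "algo".

algo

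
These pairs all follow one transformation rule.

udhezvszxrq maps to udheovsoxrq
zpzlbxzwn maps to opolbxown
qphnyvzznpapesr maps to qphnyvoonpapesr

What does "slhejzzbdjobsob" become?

slhejoobdjobsob

Each output is the input with this applied: replace every "z" with "o".
"slhejzzbdjobsob" → "slhejoobdjobsob".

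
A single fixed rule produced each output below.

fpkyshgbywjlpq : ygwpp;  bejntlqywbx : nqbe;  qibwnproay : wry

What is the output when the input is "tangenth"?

gta

The rule is to move the first 2 characters to the end (rotate left by 2), then keep one character in every 3, starting at position 2 (positions 2nd, 5th, 8th, ...).
Applying both steps to "tangenth": "ngenthta", then "gta".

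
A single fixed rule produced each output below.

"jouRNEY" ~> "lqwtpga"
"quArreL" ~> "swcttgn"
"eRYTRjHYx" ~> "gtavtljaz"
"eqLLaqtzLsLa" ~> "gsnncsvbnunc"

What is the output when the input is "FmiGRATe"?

hokitcvg

What's happening: shift every letter 2 places forward in the alphabet (wrapping around), then convert every letter to lowercase.
Starting from "FmiGRATe": after the first operation, "HokITCVg"; after the second, "hokitcvg".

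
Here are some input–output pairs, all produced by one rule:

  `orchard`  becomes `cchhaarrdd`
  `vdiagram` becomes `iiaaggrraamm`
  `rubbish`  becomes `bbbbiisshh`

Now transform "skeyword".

The rule is to delete the first 2 characters, then double every character.
Applying both steps to "skeyword": "eyword", then "eeyywwoorrdd".

eeyywwoorrdd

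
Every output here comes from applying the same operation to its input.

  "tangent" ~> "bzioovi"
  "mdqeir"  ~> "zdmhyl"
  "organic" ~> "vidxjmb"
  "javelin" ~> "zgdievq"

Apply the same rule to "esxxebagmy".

In each case the input is transformed by: move the first 3 characters to the end (rotate left by 3), then shift every letter 5 places backward in the alphabet (wrapping around).
Working it through for "esxxebagmy": intermediate "xebagmyesx", final "szwvbhtzns".
(Check on "mdqeir": → "eirmdq" → "zdmhyl" ✓)

szwvbhtzns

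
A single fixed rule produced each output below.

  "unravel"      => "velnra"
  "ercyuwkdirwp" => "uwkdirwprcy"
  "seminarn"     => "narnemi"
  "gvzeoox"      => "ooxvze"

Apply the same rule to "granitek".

In each case the input is transformed by: delete the first character, then move the first 3 characters to the end (rotate left by 3).
For "granitek", step one produces "ranitek"; step two turns that into "itekran".

itekran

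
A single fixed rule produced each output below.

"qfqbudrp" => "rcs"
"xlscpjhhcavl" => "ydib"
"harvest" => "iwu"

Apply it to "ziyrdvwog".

The pattern: keep one character in every 3, starting at position 1 (positions 1st, 4th, 7th, ...), then shift every letter 1 place forward in the alphabet (wrapping around).
Starting from "ziyrdvwog": after the first operation, "zrw"; after the second, "asx".
(Check on "harvest": → "hvt" → "iwu" ✓)

asx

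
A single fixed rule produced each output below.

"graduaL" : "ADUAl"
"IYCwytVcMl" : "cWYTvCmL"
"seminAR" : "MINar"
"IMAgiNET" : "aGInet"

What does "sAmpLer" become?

MPlER

Each output is the input with this applied: flip the case of every letter, then delete the first 2 characters.
For "sAmpLer", step one produces "SaMPlER"; step two turns that into "MPlER".
(Check on "IYCwytVcMl": → "iycWYTvCmL" → "cWYTvCmL" ✓)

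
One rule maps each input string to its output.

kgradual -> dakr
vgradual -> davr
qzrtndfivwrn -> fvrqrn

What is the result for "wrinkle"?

The pattern: keep every other character starting from the first (positions 1st, 3rd, 5th, ...), then swap the front and back halves of the string.
Starting from "wrinkle": after the first operation, "wike"; after the second, "kewi".

kewi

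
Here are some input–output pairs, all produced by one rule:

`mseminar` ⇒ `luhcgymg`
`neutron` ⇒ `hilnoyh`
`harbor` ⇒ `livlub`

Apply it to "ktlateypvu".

opjsynufne

The rule is to reverse the string, then shift every letter 6 places backward in the alphabet (wrapping around).
Applying both steps to "ktlateypvu": "uvpyetaltk", then "opjsynufne".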